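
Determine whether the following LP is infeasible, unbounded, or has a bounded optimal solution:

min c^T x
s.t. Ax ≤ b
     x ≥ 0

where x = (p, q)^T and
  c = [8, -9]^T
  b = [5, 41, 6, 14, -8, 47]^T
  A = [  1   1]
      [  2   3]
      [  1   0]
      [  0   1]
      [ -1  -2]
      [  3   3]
The point (0, 5) satisfies every constraint, so the LP is feasible; the constraints give p ≤ 6 and q ≤ 14, which with p, q ≥ 0 keep the feasible region inside a bounded box. A feasible, bounded LP attains a finite optimum at a vertex.

Evaluating z = 8p - 9q at each vertex:
  (2, 3): z = -11
  (0, 5): z = -45
  (0, 4): z = -36

The LP has an optimal solution: (0, 5) with z = -45.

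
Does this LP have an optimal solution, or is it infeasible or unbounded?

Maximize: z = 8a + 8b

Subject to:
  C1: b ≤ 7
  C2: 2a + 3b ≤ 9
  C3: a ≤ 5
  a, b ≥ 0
The point (4.5, 0) satisfies every constraint, so the LP is feasible; the constraints give a ≤ 5 and b ≤ 7, which with a, b ≥ 0 keep the feasible region inside a bounded box. A feasible, bounded LP attains a finite optimum at a vertex.

The LP has an optimal solution: (4.5, 0) with z = 36.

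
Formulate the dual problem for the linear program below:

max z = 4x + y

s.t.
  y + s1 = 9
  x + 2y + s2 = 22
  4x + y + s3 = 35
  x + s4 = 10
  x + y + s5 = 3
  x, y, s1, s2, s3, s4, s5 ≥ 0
Minimize: z = 9y1 + 22y2 + 35y3 + 10y4 + 3y5

Subject to:
  C1: -y2 - 4y3 - y4 - y5 ≤ -4
  C2: -y1 - 2y2 - y3 - y5 ≤ -1
  y1, y2, y3, y4, y5 ≥ 0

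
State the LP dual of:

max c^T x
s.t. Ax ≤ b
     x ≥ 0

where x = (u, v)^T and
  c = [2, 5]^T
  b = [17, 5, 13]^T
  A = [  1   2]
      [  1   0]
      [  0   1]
Minimize: z = 17y1 + 5y2 + 13y3

Subject to:
  C1: -y1 - y2 ≤ -2
  C2: -2y1 - y3 ≤ -5
  y1, y2, y3 ≥ 0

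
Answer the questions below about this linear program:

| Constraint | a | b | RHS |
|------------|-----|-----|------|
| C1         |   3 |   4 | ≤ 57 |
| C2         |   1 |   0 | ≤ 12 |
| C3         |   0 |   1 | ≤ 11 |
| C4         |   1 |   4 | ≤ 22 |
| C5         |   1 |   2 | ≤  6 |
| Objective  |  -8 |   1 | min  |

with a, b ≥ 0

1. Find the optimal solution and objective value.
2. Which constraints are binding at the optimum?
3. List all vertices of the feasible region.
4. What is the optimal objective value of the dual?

1. a = 6, b = 0, z = -48
2. C5, b ≥ 0
3. (0, 0), (6, 0), (0, 3)
4. -48 (by strong duality, equal to the primal optimum)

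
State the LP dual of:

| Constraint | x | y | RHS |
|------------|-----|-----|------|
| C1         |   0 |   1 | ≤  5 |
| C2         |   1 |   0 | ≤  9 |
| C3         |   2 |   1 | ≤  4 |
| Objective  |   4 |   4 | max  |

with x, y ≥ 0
Minimize: z = 5y1 + 9y2 + 4y3

Subject to:
  C1: -y2 - 2y3 ≤ -4
  C2: -y1 - y3 ≤ -4
  y1, y2, y3 ≥ 0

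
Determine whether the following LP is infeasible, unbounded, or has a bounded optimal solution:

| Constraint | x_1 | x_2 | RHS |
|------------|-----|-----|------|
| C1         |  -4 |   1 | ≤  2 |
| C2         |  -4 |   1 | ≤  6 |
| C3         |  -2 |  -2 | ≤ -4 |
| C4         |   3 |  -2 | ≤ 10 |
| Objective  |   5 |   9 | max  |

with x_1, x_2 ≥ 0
Feasible point: (0, 2) satisfies every constraint, so the LP is feasible.
Direction d = (1, 4): for each constraint row a, a·d ≤ 0 —
  (-4)(1) + (1)(4) = 0 ≤ 0
  (-4)(1) + (1)(4) = 0 ≤ 0
  (-2)(1) + (-2)(4) = -10 ≤ 0
  (3)(1) + (-2)(4) = -5 ≤ 0
and d ≥ 0, so (0, 2) + t·d stays feasible for every t ≥ 0. Along this ray z = 5x_1 + 9x_2 changes by 41 per unit t, so z → +∞.

Unbounded: there is a feasible ray along which z → +∞.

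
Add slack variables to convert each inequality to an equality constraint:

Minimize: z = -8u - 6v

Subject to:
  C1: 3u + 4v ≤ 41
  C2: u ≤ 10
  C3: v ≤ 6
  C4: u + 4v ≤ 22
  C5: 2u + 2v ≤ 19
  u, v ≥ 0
min z = -8u - 6v

s.t.
  3u + 4v + s1 = 41
  u + s2 = 10
  v + s3 = 6
  u + 4v + s4 = 22
  2u + 2v + s5 = 19
  u, v, s1, s2, s3, s4, s5 ≥ 0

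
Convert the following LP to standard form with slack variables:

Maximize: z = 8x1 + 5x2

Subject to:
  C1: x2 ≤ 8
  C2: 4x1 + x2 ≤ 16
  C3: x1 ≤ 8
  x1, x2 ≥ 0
max z = 8x1 + 5x2

s.t.
  x2 + s1 = 8
  4x1 + x2 + s2 = 16
  x1 + s3 = 8
  x1, x2, s1, s2, s3 ≥ 0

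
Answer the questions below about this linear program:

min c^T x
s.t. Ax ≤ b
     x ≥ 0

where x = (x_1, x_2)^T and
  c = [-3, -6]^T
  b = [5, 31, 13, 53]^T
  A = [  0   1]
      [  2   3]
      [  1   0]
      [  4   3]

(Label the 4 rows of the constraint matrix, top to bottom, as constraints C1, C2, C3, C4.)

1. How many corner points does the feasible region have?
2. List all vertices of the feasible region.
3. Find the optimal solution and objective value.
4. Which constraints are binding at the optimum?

1. 6
2. (0, 0), (13, 0), (13, 0.3333), (11, 3), (8, 5), (0, 5)
3. x_1 = 8, x_2 = 5, z = -54
4. C1, C2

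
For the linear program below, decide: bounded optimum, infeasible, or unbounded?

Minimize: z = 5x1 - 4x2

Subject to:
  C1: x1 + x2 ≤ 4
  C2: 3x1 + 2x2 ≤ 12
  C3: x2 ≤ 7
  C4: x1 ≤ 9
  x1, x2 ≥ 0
The point (0, 4) satisfies every constraint, so the LP is feasible; the constraints give x1 ≤ 9 and x2 ≤ 7, which with x1, x2 ≥ 0 keep the feasible region inside a bounded box. A feasible, bounded LP attains a finite optimum at a vertex.

Bounded optimum: z* = -16 at (0, 4).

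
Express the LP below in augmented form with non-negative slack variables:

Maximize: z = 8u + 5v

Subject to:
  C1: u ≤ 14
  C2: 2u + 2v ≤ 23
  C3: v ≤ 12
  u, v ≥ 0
max z = 8u + 5v

s.t.
  u + s1 = 14
  2u + 2v + s2 = 23
  v + s3 = 12
  u, v, s1, s2, s3 ≥ 0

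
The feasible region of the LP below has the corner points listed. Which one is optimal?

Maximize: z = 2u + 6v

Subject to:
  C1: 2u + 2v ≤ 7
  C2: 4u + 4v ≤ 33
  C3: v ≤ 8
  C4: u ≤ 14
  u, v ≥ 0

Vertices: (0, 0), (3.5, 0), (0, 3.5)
(0, 3.5) with z = 21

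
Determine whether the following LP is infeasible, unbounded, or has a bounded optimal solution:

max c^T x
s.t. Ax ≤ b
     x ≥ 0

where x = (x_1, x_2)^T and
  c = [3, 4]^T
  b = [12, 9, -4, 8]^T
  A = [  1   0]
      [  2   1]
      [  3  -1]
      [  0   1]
The point (0.5, 8) satisfies every constraint, so the LP is feasible; the constraints give x_1 ≤ 12 and x_2 ≤ 8, which with x_1, x_2 ≥ 0 keep the feasible region inside a bounded box. A feasible, bounded LP attains a finite optimum at a vertex.

Evaluating z = 3x_1 + 4x_2 at each vertex:
  (0, 4): z = 16
  (1, 7): z = 31
  (0.5, 8): z = 33.5
  (0, 8): z = 32

The LP has an optimal solution: (0.5, 8) with z = 33.5.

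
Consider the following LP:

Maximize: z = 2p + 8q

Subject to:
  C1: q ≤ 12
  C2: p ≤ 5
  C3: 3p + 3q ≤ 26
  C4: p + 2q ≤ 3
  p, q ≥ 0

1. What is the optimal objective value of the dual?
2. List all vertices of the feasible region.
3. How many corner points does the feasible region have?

1. 12 (by strong duality, equal to the primal optimum)
2. (0, 0), (3, 0), (0, 1.5)
3. 3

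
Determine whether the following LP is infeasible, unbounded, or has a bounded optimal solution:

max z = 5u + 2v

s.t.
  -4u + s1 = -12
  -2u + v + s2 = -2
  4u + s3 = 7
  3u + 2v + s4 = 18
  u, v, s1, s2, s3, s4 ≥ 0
The row 4u + s3 = 7 with s3 ≥ 0 requires 4u ≤ 7, while the row -4u + s1 = -12 with s1 ≥ 0 is equivalent to 4u ≥ 12. Together they would need 12 ≤ 4u ≤ 7, which is impossible since 12 > 7. No point satisfies all constraints.

Infeasible — the constraint set is empty.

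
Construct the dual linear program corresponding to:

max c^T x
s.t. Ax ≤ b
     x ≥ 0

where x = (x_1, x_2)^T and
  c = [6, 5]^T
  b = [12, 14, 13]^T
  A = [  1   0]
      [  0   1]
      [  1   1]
Minimize: z = 12y1 + 14y2 + 13y3

Subject to:
  C1: -y1 - y3 ≤ -6
  C2: -y2 - y3 ≤ -5
  y1, y2, y3 ≥ 0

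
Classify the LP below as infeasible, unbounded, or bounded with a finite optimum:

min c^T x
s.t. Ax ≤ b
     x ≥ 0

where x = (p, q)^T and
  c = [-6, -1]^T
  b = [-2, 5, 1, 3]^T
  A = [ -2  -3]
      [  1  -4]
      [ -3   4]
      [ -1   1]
Feasible point: (1, 0) satisfies every constraint, so the LP is feasible.
Direction d = (4, 1): for each constraint row a, a·d ≤ 0 —
  (-2)(4) + (-3)(1) = -11 ≤ 0
  (1)(4) + (-4)(1) = 0 ≤ 0
  (-3)(4) + (4)(1) = -8 ≤ 0
  (-1)(4) + (1)(1) = -3 ≤ 0
and d ≥ 0, so (1, 0) + t·d stays feasible for every t ≥ 0. Along this ray z = -6p - q changes by -25 per unit t, so z → −∞.

The LP is unbounded; z can be made arbitrarily small.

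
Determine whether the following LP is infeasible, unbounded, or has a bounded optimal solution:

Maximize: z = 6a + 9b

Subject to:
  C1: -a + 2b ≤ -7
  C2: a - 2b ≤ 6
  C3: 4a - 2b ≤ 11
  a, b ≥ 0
C2 requires a - 2b ≤ 6, while C1 (-a + 2b ≤ -7) is equivalent to a - 2b ≥ 7. Together they would need 7 ≤ a - 2b ≤ 6, which is impossible since 7 > 6. No point satisfies all constraints.

Infeasible — the constraint set is empty.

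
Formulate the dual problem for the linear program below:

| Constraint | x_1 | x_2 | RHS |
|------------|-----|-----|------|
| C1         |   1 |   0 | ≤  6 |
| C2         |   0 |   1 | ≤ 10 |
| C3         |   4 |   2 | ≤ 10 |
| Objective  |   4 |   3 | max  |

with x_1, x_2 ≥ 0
Minimize: z = 6y1 + 10y2 + 10y3

Subject to:
  C1: -y1 - 4y3 ≤ -4
  C2: -y2 - 2y3 ≤ -3
  y1, y2, y3 ≥ 0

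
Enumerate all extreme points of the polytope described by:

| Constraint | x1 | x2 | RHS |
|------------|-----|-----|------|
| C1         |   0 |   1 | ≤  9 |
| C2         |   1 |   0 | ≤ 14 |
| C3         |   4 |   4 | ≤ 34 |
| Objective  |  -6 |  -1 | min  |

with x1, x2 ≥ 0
Each vertex is the intersection of two constraint boundaries that also satisfies all remaining constraints:
  x1 = 0 and x2 = 0 → (0, 0)
  4x1 + 4x2 = 34 and x2 = 0 → (8.5, 0)
  4x1 + 4x2 = 34 and x1 = 0 → (0, 8.5)

Vertices: (0, 0), (8.5, 0), (0, 8.5)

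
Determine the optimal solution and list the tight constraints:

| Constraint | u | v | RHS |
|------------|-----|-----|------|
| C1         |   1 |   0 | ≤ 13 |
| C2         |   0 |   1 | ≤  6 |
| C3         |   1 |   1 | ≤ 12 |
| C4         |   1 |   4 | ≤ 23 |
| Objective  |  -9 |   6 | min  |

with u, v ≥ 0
Optimal: u = 12, v = 0
Slack at optimum:
  C1: slack = 1
  C2: slack = 6
  C3: slack = 0 (binding)
  C4: slack = 11
  u ≥ 0: u = 12
  v ≥ 0: v = 0 (binding)
Binding constraints: C3, v ≥ 0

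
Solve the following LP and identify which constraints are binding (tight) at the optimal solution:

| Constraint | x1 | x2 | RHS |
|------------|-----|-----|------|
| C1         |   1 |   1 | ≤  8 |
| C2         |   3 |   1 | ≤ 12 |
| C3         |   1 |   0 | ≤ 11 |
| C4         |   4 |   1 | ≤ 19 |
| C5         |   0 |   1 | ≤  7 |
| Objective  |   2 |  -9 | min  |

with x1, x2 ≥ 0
Optimal: x1 = 0, x2 = 7
Binding: C5, x1 ≥ 0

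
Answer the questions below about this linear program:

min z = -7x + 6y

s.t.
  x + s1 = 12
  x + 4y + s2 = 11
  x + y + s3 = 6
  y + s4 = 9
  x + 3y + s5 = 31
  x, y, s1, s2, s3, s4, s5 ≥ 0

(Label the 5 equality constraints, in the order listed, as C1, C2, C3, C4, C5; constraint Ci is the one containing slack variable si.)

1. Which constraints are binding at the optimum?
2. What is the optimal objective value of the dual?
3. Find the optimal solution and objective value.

1. C3, y ≥ 0
2. -42 (by strong duality, equal to the primal optimum)
3. x = 6, y = 0, z = -42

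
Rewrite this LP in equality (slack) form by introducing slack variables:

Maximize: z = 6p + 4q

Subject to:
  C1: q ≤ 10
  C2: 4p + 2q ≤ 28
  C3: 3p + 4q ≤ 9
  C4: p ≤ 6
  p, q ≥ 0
max z = 6p + 4q

s.t.
  q + s1 = 10
  4p + 2q + s2 = 28
  3p + 4q + s3 = 9
  p + s4 = 6
  p, q, s1, s2, s3, s4 ≥ 0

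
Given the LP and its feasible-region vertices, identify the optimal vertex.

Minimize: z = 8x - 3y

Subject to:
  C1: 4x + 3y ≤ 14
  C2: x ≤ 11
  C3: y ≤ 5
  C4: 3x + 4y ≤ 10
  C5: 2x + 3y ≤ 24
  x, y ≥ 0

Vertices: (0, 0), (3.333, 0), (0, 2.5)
Evaluating z = 8x - 3y at each vertex:
  (0, 0): z = 0
  (3.333, 0): z = 26.67
  (0, 2.5): z = -7.5

The smallest value is z = -7.5, attained at (0, 2.5).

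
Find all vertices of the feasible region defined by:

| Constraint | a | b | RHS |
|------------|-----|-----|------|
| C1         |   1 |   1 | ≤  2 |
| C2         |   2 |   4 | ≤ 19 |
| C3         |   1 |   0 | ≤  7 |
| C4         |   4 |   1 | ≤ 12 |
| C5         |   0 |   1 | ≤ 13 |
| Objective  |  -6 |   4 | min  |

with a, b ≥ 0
Each vertex is the intersection of two constraint boundaries that also satisfies all remaining constraints:
  a = 0 and b = 0 → (0, 0)
  a + b = 2 and b = 0 → (2, 0)
  a + b = 2 and a = 0 → (0, 2)

Vertices: (0, 0), (2, 0), (0, 2)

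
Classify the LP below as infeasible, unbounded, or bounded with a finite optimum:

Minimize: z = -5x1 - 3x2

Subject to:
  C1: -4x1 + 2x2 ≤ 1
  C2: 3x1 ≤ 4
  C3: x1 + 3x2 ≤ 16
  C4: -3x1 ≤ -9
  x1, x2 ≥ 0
C2 requires 3x1 ≤ 4, while C4 (-3x1 ≤ -9) is equivalent to 3x1 ≥ 9. Together they would need 9 ≤ 3x1 ≤ 4, which is impossible since 9 > 4. No point satisfies all constraints.

The feasible region is empty; the LP is infeasible.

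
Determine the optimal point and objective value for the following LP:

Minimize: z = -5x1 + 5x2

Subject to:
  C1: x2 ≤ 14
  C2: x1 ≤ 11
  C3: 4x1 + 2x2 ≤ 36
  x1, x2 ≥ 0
Each vertex is the intersection of two constraint boundaries that also satisfies all remaining constraints:
  x1 = 0 and x2 = 0 → (0, 0)
  4x1 + 2x2 = 36 and x2 = 0 → (9, 0)
  x2 = 14 and 4x1 + 2x2 = 36 → (2, 14)
  x2 = 14 and x1 = 0 → (0, 14)

Evaluating z = -5x1 + 5x2 at each vertex:
  (0, 0): z = 0
  (9, 0): z = -45
  (2, 14): z = 60
  (0, 14): z = 70

The minimum is at (9, 0) with z = -45.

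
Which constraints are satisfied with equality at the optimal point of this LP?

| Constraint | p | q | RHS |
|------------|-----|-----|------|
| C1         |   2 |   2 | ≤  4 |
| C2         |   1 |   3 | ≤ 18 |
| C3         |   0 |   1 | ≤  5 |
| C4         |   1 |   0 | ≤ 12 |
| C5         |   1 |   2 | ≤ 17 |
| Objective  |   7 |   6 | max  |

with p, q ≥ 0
Optimal: p = 2, q = 0
Slack at optimum:
  C1: slack = 0 (binding)
  C2: slack = 16
  C3: slack = 5
  C4: slack = 10
  C5: slack = 15
  p ≥ 0: p = 2
  q ≥ 0: q = 0 (binding)
Binding constraints: C1, q ≥ 0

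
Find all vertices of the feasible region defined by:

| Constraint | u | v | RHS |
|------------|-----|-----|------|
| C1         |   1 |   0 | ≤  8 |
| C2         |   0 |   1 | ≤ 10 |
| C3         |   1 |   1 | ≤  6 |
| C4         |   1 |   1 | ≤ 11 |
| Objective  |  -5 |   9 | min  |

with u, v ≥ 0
Each vertex is the intersection of two constraint boundaries that also satisfies all remaining constraints:
  u = 0 and v = 0 → (0, 0)
  u + v = 6 and v = 0 → (6, 0)
  u + v = 6 and u = 0 → (0, 6)

Vertices: (0, 0), (6, 0), (0, 6)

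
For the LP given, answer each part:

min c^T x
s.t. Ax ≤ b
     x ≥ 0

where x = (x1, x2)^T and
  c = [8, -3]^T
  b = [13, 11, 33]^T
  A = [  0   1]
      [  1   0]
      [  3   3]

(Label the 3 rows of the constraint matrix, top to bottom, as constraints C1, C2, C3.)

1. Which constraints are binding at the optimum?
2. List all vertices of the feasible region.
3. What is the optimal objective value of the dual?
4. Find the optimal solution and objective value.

1. C3, x1 ≥ 0
2. (0, 0), (11, 0), (0, 11)
3. -33 (by strong duality, equal to the primal optimum)
4. x1 = 0, x2 = 11, z = -33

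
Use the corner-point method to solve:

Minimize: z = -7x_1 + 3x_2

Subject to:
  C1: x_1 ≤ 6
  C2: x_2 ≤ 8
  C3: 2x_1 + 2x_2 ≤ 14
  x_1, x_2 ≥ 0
Each vertex is the intersection of two constraint boundaries that also satisfies all remaining constraints:
  x_1 = 0 and x_2 = 0 → (0, 0)
  x_1 = 6 and x_2 = 0 → (6, 0)
  x_1 = 6 and 2x_1 + 2x_2 = 14 → (6, 1)
  2x_1 + 2x_2 = 14 and x_1 = 0 → (0, 7)

Evaluating z = -7x_1 + 3x_2 at each vertex:
  (0, 0): z = 0
  (6, 0): z = -42
  (6, 1): z = -39
  (0, 7): z = 21

The minimum is at (6, 0) with z = -42.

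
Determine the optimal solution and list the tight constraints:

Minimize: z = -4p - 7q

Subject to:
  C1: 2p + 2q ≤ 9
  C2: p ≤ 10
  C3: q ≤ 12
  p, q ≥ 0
Optimal: p = 0, q = 4.5
Binding: C1, p ≥ 0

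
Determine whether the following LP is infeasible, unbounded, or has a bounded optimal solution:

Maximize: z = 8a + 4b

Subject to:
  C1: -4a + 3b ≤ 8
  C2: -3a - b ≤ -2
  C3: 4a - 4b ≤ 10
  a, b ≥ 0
Feasible point: (1, 0) satisfies every constraint, so the LP is feasible.
Direction d = (1, 1): for each constraint row a, a·d ≤ 0 —
  (-4)(1) + (3)(1) = -1 ≤ 0
  (-3)(1) + (-1)(1) = -4 ≤ 0
  (4)(1) + (-4)(1) = 0 ≤ 0
and d ≥ 0, so (1, 0) + t·d stays feasible for every t ≥ 0. Along this ray z = 8a + 4b changes by 12 per unit t, so z → +∞.

Unbounded — the objective can increase without bound over the feasible region.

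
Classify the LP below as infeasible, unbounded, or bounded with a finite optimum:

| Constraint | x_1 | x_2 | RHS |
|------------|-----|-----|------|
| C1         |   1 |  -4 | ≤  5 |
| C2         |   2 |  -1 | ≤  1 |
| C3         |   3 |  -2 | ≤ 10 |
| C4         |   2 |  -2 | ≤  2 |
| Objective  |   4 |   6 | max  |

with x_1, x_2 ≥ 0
Feasible point: (0, 0) satisfies every constraint, so the LP is feasible.
Direction d = (0, 1): for each constraint row a, a·d ≤ 0 —
  (1)(0) + (-4)(1) = -4 ≤ 0
  (2)(0) + (-1)(1) = -1 ≤ 0
  (3)(0) + (-2)(1) = -2 ≤ 0
  (2)(0) + (-2)(1) = -2 ≤ 0
and d ≥ 0, so (0, 0) + t·d stays feasible for every t ≥ 0. Along this ray z = 4x_1 + 6x_2 changes by 6 per unit t, so z → +∞.

The LP is unbounded; z can be made arbitrarily large.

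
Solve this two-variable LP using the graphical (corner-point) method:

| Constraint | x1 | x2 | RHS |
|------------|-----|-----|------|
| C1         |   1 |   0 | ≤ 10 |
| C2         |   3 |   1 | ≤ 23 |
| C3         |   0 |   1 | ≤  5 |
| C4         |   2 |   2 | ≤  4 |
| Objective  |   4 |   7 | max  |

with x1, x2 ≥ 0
Each vertex is the intersection of two constraint boundaries that also satisfies all remaining constraints:
  x1 = 0 and x2 = 0 → (0, 0)
  2x1 + 2x2 = 4 and x2 = 0 → (2, 0)
  2x1 + 2x2 = 4 and x1 = 0 → (0, 2)

Evaluating z = 4x1 + 7x2 at each vertex:
  (0, 0): z = 0
  (2, 0): z = 8
  (0, 2): z = 14

The maximum is at (0, 2) with z = 14.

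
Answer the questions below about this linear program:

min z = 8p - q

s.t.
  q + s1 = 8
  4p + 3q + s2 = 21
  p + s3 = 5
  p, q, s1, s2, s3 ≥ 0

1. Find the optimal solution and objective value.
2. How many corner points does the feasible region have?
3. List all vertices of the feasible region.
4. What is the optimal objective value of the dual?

1. p = 0, q = 7, z = -7
2. 4
3. (0, 0), (5, 0), (5, 0.3333), (0, 7)
4. -7 (by strong duality, equal to the primal optimum)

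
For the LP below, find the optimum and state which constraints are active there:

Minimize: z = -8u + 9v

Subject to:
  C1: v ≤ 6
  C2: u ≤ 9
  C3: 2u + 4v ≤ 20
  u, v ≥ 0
Optimal: u = 9, v = 0
Binding: C2, v ≥ 0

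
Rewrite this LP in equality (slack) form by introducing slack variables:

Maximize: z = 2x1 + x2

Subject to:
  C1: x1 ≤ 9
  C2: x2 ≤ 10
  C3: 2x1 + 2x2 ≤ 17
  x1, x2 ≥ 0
max z = 2x1 + x2

s.t.
  x1 + s1 = 9
  x2 + s2 = 10
  2x1 + 2x2 + s3 = 17
  x1, x2, s1, s2, s3 ≥ 0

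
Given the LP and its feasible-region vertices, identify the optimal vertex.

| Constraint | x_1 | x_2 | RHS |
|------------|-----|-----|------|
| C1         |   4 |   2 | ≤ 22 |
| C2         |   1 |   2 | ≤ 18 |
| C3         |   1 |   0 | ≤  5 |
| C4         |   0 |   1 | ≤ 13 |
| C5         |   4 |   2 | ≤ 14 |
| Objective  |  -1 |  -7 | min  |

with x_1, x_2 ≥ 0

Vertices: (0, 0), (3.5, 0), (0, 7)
Evaluating z = -x_1 - 7x_2 at each vertex:
  (0, 0): z = 0
  (3.5, 0): z = -3.5
  (0, 7): z = -49

The smallest value is z = -49, attained at (0, 7).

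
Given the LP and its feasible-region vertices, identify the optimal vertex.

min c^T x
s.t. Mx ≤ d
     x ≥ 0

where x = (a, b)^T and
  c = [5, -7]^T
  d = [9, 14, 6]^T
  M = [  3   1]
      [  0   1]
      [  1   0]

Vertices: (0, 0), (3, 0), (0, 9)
(0, 9) with z = -63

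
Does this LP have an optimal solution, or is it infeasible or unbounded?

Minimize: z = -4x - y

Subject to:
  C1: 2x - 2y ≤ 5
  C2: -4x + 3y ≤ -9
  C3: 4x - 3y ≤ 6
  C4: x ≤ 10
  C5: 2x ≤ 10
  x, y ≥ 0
C3 requires 4x - 3y ≤ 6, while C2 (-4x + 3y ≤ -9) is equivalent to 4x - 3y ≥ 9. Together they would need 9 ≤ 4x - 3y ≤ 6, which is impossible since 9 > 6. No point satisfies all constraints.

Infeasible: no point satisfies all constraints simultaneously.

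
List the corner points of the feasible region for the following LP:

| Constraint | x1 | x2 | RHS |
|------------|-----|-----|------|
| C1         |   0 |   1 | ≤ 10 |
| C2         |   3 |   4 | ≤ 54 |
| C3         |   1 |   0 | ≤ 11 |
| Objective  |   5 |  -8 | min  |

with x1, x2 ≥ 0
Each vertex is the intersection of two constraint boundaries that also satisfies all remaining constraints:
  x1 = 0 and x2 = 0 → (0, 0)
  x1 = 11 and x2 = 0 → (11, 0)
  3x1 + 4x2 = 54 and x1 = 11 → (11, 5.25)
  x2 = 10 and 3x1 + 4x2 = 54 → (4.667, 10)
  x2 = 10 and x1 = 0 → (0, 10)

Vertices: (0, 0), (11, 0), (11, 5.25), (4.667, 10), (0, 10)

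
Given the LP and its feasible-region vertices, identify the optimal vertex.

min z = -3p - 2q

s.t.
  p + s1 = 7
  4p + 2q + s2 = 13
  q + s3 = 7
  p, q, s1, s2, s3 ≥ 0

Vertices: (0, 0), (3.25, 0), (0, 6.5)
Evaluating z = -3p - 2q at each vertex:
  (0, 0): z = 0
  (3.25, 0): z = -9.75
  (0, 6.5): z = -13

The smallest value is z = -13, attained at (0, 6.5).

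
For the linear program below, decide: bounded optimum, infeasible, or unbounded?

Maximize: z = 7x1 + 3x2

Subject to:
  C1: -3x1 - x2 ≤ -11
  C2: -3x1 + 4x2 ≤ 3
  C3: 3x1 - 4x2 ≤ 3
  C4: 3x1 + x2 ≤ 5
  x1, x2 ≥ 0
C4 requires 3x1 + x2 ≤ 5, while C1 (-3x1 - x2 ≤ -11) is equivalent to 3x1 + x2 ≥ 11. Together they would need 11 ≤ 3x1 + x2 ≤ 5, which is impossible since 11 > 5. No point satisfies all constraints.

Infeasible — the constraint set is empty.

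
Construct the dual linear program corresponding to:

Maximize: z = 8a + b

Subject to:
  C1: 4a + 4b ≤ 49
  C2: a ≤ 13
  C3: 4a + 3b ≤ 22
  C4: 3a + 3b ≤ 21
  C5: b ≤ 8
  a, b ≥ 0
Minimize: z = 49y1 + 13y2 + 22y3 + 21y4 + 8y5

Subject to:
  C1: -4y1 - y2 - 4y3 - 3y4 ≤ -8
  C2: -4y1 - 3y3 - 3y4 - y5 ≤ -1
  y1, y2, y3, y4, y5 ≥ 0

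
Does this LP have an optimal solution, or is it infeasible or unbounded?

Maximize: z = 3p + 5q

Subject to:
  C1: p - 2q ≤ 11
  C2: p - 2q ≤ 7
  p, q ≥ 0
Feasible point: (0, 0) satisfies every constraint, so the LP is feasible.
Direction d = (0, 1): for each constraint row a, a·d ≤ 0 —
  (1)(0) + (-2)(1) = -2 ≤ 0
  (1)(0) + (-2)(1) = -2 ≤ 0
and d ≥ 0, so (0, 0) + t·d stays feasible for every t ≥ 0. Along this ray z = 3p + 5q changes by 5 per unit t, so z → +∞.

Unbounded — the objective can increase without bound over the feasible region.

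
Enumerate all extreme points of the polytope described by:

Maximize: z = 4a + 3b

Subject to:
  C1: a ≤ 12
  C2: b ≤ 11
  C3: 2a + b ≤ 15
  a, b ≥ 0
Each vertex is the intersection of two constraint boundaries that also satisfies all remaining constraints:
  a = 0 and b = 0 → (0, 0)
  2a + b = 15 and b = 0 → (7.5, 0)
  b = 11 and 2a + b = 15 → (2, 11)
  b = 11 and a = 0 → (0, 11)

Vertices: (0, 0), (7.5, 0), (2, 11), (0, 11)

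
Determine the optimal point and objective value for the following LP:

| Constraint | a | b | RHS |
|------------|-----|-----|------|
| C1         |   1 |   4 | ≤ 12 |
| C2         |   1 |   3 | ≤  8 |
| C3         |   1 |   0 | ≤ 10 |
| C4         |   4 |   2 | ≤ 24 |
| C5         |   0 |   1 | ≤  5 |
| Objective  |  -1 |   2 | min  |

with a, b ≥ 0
a = 6, b = 0, z = -6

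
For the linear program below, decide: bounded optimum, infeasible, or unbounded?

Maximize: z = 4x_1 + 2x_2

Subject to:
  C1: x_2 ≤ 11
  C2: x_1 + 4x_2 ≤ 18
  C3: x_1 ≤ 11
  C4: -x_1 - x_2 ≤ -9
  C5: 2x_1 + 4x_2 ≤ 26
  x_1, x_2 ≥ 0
The point (11, 1) satisfies every constraint, so the LP is feasible; the constraints give x_1 ≤ 11 and x_2 ≤ 11, which with x_1, x_2 ≥ 0 keep the feasible region inside a bounded box. A feasible, bounded LP attains a finite optimum at a vertex.

Evaluating z = 4x_1 + 2x_2 at each vertex:
  (9, 0): z = 36
  (11, 0): z = 44
  (11, 1): z = 46
  (8, 2.5): z = 37
  (6, 3): z = 30

Feasible with finite optimum z* = 46 at (11, 1).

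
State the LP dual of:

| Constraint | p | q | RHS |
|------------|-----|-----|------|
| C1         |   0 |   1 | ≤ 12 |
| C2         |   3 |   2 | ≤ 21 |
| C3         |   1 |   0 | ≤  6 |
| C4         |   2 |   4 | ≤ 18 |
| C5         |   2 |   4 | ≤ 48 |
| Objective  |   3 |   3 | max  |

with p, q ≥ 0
Minimize: z = 12y1 + 21y2 + 6y3 + 18y4 + 48y5

Subject to:
  C1: -3y2 - y3 - 2y4 - 2y5 ≤ -3
  C2: -y1 - 2y2 - 4y4 - 4y5 ≤ -3
  y1, y2, y3, y4, y5 ≥ 0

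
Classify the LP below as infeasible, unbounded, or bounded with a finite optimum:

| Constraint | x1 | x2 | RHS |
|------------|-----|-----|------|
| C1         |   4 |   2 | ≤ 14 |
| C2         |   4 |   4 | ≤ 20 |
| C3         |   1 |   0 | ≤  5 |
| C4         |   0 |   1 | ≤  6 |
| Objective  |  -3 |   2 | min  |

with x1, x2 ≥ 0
The point (3.5, 0) satisfies every constraint, so the LP is feasible; the constraints give x1 ≤ 5 and x2 ≤ 6, which with x1, x2 ≥ 0 keep the feasible region inside a bounded box. A feasible, bounded LP attains a finite optimum at a vertex.

Evaluating z = -3x1 + 2x2 at each vertex:
  (0, 0): z = 0
  (3.5, 0): z = -10.5
  (2, 3): z = 0
  (0, 5): z = 10

Bounded optimum: z* = -10.5 at (3.5, 0).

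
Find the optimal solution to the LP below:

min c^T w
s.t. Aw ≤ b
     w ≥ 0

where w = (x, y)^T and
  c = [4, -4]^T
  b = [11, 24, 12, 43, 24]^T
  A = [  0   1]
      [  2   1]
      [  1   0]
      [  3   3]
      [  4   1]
x = 0, y = 11, z = -44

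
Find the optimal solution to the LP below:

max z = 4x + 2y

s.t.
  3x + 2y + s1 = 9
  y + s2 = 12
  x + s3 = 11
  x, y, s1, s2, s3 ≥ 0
Each vertex is the intersection of two constraint boundaries that also satisfies all remaining constraints:
  x = 0 and y = 0 → (0, 0)
  3x + 2y = 9 and y = 0 → (3, 0)
  3x + 2y = 9 and x = 0 → (0, 4.5)

Evaluating z = 4x + 2y at each vertex:
  (0, 0): z = 0
  (3, 0): z = 12
  (0, 4.5): z = 9

The maximum is at (3, 0) with z = 12.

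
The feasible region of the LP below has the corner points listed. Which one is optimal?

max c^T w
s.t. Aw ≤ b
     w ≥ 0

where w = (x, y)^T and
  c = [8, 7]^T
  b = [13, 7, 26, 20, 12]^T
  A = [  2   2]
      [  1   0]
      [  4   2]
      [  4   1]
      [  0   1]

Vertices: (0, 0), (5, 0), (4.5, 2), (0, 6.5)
Evaluating z = 8x + 7y at each vertex:
  (0, 0): z = 0
  (5, 0): z = 40
  (4.5, 2): z = 50
  (0, 6.5): z = 45.5

The largest value is z = 50, attained at (4.5, 2).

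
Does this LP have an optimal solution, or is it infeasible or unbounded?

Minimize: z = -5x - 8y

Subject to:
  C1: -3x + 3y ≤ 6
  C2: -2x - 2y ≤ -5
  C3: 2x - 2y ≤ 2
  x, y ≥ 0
Feasible point: (1, 2) satisfies every constraint, so the LP is feasible.
Direction d = (1, 1): for each constraint row a, a·d ≤ 0 —
  (-3)(1) + (3)(1) = 0 ≤ 0
  (-2)(1) + (-2)(1) = -4 ≤ 0
  (2)(1) + (-2)(1) = 0 ≤ 0
and d ≥ 0, so (1, 2) + t·d stays feasible for every t ≥ 0. Along this ray z = -5x - 8y changes by -13 per unit t, so z → −∞.

Unbounded: there is a feasible ray along which z → −∞.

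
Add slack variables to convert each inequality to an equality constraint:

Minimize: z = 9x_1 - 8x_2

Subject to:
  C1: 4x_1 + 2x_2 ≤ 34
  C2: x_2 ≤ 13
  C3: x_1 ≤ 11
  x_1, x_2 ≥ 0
min z = 9x_1 - 8x_2

s.t.
  4x_1 + 2x_2 + s1 = 34
  x_2 + s2 = 13
  x_1 + s3 = 11
  x_1, x_2, s1, s2, s3 ≥ 0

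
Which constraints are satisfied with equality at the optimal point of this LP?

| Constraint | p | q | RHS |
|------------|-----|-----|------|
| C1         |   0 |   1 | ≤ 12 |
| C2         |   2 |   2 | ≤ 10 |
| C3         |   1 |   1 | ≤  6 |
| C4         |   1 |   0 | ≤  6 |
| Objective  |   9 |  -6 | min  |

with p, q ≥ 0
Optimal: p = 0, q = 5
Slack at optimum:
  C1: slack = 7
  C2: slack = 0 (binding)
  C3: slack = 1
  C4: slack = 6
  p ≥ 0: p = 0 (binding)
  q ≥ 0: q = 5
Binding constraints: C2, p ≥ 0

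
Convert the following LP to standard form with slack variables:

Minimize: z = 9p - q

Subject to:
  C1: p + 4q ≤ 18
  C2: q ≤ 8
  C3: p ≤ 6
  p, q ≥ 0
min z = 9p - q

s.t.
  p + 4q + s1 = 18
  q + s2 = 8
  p + s3 = 6
  p, q, s1, s2, s3 ≥ 0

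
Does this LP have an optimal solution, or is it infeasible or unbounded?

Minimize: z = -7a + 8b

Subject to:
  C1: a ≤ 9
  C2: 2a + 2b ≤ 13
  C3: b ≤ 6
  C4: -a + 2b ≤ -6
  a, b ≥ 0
The point (6.5, 0) satisfies every constraint, so the LP is feasible; the constraints give a ≤ 9 and b ≤ 6, which with a, b ≥ 0 keep the feasible region inside a bounded box. A feasible, bounded LP attains a finite optimum at a vertex.

Evaluating z = -7a + 8b at each vertex:
  (6, 0): z = -42
  (6.5, 0): z = -45.5
  (6.333, 0.1667): z = -43

The LP has an optimal solution: (6.5, 0) with z = -45.5.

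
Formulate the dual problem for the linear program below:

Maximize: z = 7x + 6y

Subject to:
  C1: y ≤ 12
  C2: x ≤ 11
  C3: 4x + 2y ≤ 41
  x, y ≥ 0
Minimize: z = 12y1 + 11y2 + 41y3

Subject to:
  C1: -y2 - 4y3 ≤ -7
  C2: -y1 - 2y3 ≤ -6
  y1, y2, y3 ≥ 0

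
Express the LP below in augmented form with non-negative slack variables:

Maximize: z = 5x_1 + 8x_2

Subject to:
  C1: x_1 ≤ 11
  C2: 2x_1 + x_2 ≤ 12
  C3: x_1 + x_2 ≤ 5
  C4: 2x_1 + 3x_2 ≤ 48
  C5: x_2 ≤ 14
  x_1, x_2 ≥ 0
max z = 5x_1 + 8x_2

s.t.
  x_1 + s1 = 11
  2x_1 + x_2 + s2 = 12
  x_1 + x_2 + s3 = 5
  2x_1 + 3x_2 + s4 = 48
  x_2 + s5 = 14
  x_1, x_2, s1, s2, s3, s4, s5 ≥ 0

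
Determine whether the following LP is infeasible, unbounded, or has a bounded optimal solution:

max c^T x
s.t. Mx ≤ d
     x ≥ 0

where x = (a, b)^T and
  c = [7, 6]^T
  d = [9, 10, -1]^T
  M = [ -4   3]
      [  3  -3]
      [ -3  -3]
Feasible point: (0, 1) satisfies every constraint, so the LP is feasible.
Direction d = (1, 1): for each constraint row a, a·d ≤ 0 —
  (-4)(1) + (3)(1) = -1 ≤ 0
  (3)(1) + (-3)(1) = 0 ≤ 0
  (-3)(1) + (-3)(1) = -6 ≤ 0
and d ≥ 0, so (0, 1) + t·d stays feasible for every t ≥ 0. Along this ray z = 7a + 6b changes by 13 per unit t, so z → +∞.

Unbounded — the objective can increase without bound over the feasible region.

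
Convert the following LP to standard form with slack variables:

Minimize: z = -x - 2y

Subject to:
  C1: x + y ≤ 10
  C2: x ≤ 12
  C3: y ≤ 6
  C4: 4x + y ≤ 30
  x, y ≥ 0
min z = -x - 2y

s.t.
  x + y + s1 = 10
  x + s2 = 12
  y + s3 = 6
  4x + y + s4 = 30
  x, y, s1, s2, s3, s4 ≥ 0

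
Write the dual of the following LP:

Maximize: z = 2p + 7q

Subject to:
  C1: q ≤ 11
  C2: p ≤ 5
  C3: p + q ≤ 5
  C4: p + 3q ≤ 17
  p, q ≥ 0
Minimize: z = 11y1 + 5y2 + 5y3 + 17y4

Subject to:
  C1: -y2 - y3 - y4 ≤ -2
  C2: -y1 - y3 - 3y4 ≤ -7
  y1, y2, y3, y4 ≥ 0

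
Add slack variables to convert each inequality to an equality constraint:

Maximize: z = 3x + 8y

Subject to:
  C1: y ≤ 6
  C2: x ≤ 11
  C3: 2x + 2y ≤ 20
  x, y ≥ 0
max z = 3x + 8y

s.t.
  y + s1 = 6
  x + s2 = 11
  2x + 2y + s3 = 20
  x, y, s1, s2, s3 ≥ 0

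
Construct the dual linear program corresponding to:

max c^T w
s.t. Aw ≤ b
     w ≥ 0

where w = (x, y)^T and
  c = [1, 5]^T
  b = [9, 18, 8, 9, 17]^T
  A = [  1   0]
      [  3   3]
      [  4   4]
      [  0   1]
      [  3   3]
Minimize: z = 9y1 + 18y2 + 8y3 + 9y4 + 17y5

Subject to:
  C1: -y1 - 3y2 - 4y3 - 3y5 ≤ -1
  C2: -3y2 - 4y3 - y4 - 3y5 ≤ -5
  y1, y2, y3, y4, y5 ≥ 0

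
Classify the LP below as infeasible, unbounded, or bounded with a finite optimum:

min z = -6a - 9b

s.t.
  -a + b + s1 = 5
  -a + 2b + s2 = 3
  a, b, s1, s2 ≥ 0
Feasible point: (0, 0) satisfies every constraint, so the LP is feasible.
Direction d = (1, 0): for each constraint row a, a·d ≤ 0 —
  (-1)(1) + (1)(0) = -1 ≤ 0
  (-1)(1) + (2)(0) = -1 ≤ 0
and d ≥ 0, so (0, 0) + t·d stays feasible for every t ≥ 0. Along this ray z = -6a - 9b changes by -6 per unit t, so z → −∞.

Unbounded — the objective can decrease without bound over the feasible region.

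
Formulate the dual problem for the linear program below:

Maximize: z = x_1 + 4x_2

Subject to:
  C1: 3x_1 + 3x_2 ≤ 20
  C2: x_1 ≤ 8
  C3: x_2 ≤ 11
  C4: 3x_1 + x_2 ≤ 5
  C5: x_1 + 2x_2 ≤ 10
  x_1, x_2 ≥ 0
Minimize: z = 20y1 + 8y2 + 11y3 + 5y4 + 10y5

Subject to:
  C1: -3y1 - y2 - 3y4 - y5 ≤ -1
  C2: -3y1 - y3 - y4 - 2y5 ≤ -4
  y1, y2, y3, y4, y5 ≥ 0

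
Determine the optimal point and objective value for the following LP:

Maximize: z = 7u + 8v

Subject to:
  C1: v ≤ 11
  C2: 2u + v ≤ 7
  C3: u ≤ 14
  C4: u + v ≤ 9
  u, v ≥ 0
Each vertex is the intersection of two constraint boundaries that also satisfies all remaining constraints:
  u = 0 and v = 0 → (0, 0)
  2u + v = 7 and v = 0 → (3.5, 0)
  2u + v = 7 and u = 0 → (0, 7)

Evaluating z = 7u + 8v at each vertex:
  (0, 0): z = 0
  (3.5, 0): z = 24.5
  (0, 7): z = 56

The maximum is at (0, 7) with z = 56.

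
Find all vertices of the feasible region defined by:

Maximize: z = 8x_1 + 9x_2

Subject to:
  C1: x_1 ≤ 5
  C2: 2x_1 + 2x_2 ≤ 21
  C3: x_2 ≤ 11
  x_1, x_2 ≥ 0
Each vertex is the intersection of two constraint boundaries that also satisfies all remaining constraints:
  x_1 = 0 and x_2 = 0 → (0, 0)
  x_1 = 5 and x_2 = 0 → (5, 0)
  x_1 = 5 and 2x_1 + 2x_2 = 21 → (5, 5.5)
  2x_1 + 2x_2 = 21 and x_1 = 0 → (0, 10.5)

Vertices: (0, 0), (5, 0), (5, 5.5), (0, 10.5)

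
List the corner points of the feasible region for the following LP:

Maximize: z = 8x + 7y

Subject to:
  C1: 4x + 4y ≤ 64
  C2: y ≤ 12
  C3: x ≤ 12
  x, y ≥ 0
Each vertex is the intersection of two constraint boundaries that also satisfies all remaining constraints:
  x = 0 and y = 0 → (0, 0)
  x = 12 and y = 0 → (12, 0)
  4x + 4y = 64 and x = 12 → (12, 4)
  4x + 4y = 64 and y = 12 → (4, 12)
  y = 12 and x = 0 → (0, 12)

Vertices: (0, 0), (12, 0), (12, 4), (4, 12), (0, 12)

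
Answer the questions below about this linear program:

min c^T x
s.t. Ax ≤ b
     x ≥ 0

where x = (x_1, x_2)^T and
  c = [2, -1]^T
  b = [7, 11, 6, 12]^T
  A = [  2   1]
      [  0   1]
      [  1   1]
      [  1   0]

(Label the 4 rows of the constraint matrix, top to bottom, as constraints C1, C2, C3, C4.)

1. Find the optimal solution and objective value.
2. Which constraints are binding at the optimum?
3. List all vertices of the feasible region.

1. x_1 = 0, x_2 = 6, z = -6
2. C3, x_1 ≥ 0
3. (0, 0), (3.5, 0), (1, 5), (0, 6)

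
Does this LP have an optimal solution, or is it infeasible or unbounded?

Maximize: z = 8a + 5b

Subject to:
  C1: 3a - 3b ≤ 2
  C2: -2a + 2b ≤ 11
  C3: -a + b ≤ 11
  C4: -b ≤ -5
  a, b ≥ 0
Feasible point: (0, 5) satisfies every constraint, so the LP is feasible.
Direction d = (1, 1): for each constraint row a, a·d ≤ 0 —
  (3)(1) + (-3)(1) = 0 ≤ 0
  (-2)(1) + (2)(1) = 0 ≤ 0
  (-1)(1) + (1)(1) = 0 ≤ 0
  (0)(1) + (-1)(1) = -1 ≤ 0
and d ≥ 0, so (0, 5) + t·d stays feasible for every t ≥ 0. Along this ray z = 8a + 5b changes by 13 per unit t, so z → +∞.

The LP is unbounded; z can be made arbitrarily large.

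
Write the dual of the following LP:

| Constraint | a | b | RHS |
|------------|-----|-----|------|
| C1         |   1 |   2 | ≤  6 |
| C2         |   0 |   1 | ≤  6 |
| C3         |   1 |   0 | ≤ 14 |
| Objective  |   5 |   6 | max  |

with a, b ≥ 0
Minimize: z = 6y1 + 6y2 + 14y3

Subject to:
  C1: -y1 - y3 ≤ -5
  C2: -2y1 - y2 ≤ -6
  y1, y2, y3 ≥ 0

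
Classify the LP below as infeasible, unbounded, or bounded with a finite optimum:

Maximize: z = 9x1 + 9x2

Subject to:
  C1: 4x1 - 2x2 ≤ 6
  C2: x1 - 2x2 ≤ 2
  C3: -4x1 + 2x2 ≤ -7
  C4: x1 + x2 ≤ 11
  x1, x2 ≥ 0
C1 requires 4x1 - 2x2 ≤ 6, while C3 (-4x1 + 2x2 ≤ -7) is equivalent to 4x1 - 2x2 ≥ 7. Together they would need 7 ≤ 4x1 - 2x2 ≤ 6, which is impossible since 7 > 6. No point satisfies all constraints.

Infeasible — the constraint set is empty.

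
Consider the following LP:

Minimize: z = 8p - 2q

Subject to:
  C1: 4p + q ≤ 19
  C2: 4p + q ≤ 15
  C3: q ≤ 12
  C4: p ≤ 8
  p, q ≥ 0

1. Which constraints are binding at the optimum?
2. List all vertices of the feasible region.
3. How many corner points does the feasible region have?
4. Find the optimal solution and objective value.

1. C3, p ≥ 0
2. (0, 0), (3.75, 0), (0.75, 12), (0, 12)
3. 4
4. p = 0, q = 12, z = -24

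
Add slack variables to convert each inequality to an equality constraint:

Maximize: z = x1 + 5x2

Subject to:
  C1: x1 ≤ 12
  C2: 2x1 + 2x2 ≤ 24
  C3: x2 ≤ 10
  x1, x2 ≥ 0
max z = x1 + 5x2

s.t.
  x1 + s1 = 12
  2x1 + 2x2 + s2 = 24
  x2 + s3 = 10
  x1, x2, s1, s2, s3 ≥ 0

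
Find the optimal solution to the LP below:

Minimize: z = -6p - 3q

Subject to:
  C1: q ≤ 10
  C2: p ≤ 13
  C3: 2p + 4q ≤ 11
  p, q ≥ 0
p = 5.5, q = 0, z = -33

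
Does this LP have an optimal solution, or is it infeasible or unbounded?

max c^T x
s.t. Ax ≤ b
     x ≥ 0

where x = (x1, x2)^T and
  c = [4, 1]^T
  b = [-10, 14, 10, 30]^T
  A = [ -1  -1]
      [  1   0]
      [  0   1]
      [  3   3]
The point (10, 0) satisfies every constraint, so the LP is feasible; the constraints give x1 ≤ 14 and x2 ≤ 10, which with x1, x2 ≥ 0 keep the feasible region inside a bounded box. A feasible, bounded LP attains a finite optimum at a vertex.

Evaluating z = 4x1 + x2 at each vertex:
  (10, 0): z = 40
  (0, 10): z = 10

Bounded optimum: z* = 40 at (10, 0).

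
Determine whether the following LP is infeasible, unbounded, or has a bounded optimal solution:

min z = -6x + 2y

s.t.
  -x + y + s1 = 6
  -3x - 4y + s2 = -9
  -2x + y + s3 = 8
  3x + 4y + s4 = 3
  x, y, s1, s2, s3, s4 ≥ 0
The row 3x + 4y + s4 = 3 with s4 ≥ 0 requires 3x + 4y ≤ 3, while the row -3x - 4y + s2 = -9 with s2 ≥ 0 is equivalent to 3x + 4y ≥ 9. Together they would need 9 ≤ 3x + 4y ≤ 3, which is impossible since 9 > 3. No point satisfies all constraints.

The feasible region is empty; the LP is infeasible.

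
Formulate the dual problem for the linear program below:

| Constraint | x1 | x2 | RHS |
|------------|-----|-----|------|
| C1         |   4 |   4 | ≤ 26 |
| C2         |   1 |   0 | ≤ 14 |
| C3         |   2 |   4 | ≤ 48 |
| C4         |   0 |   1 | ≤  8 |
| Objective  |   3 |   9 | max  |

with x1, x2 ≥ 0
Minimize: z = 26y1 + 14y2 + 48y3 + 8y4

Subject to:
  C1: -4y1 - y2 - 2y3 ≤ -3
  C2: -4y1 - 4y3 - y4 ≤ -9
  y1, y2, y3, y4 ≥ 0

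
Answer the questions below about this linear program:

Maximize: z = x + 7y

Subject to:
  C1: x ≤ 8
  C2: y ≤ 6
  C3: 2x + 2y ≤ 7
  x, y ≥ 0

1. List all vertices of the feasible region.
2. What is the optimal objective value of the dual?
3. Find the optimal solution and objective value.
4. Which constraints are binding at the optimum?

1. (0, 0), (3.5, 0), (0, 3.5)
2. 24.5 (by strong duality, equal to the primal optimum)
3. x = 0, y = 3.5, z = 24.5
4. C3, x ≥ 0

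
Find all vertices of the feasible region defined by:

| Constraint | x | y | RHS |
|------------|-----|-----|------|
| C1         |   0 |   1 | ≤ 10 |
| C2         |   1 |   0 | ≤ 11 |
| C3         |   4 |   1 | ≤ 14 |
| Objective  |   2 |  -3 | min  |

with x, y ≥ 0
Each vertex is the intersection of two constraint boundaries that also satisfies all remaining constraints:
  x = 0 and y = 0 → (0, 0)
  4x + y = 14 and y = 0 → (3.5, 0)
  y = 10 and 4x + y = 14 → (1, 10)
  y = 10 and x = 0 → (0, 10)

Vertices: (0, 0), (3.5, 0), (1, 10), (0, 10)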